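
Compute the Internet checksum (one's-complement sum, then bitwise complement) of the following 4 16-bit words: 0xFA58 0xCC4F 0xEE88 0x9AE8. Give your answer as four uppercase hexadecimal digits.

AFE5

One's-complement addition (fold any carry out of bit 15 back into bit 0):
  0xFA58 + 0xCC4F = 0x1C6A7 → wrap carry → 0xC6A8
  0xC6A8 + 0xEE88 = 0x1B530 → wrap carry → 0xB531
  0xB531 + 0x9AE8 = 0x15019 → wrap carry → 0x501A
One's-complement sum = 0x501A.
Checksum = ~0x501A & 0xFFFF = 0xAFE5.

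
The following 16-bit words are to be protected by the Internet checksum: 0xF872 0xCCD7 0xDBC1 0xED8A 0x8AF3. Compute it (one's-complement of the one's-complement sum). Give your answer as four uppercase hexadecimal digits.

One's-complement addition (fold any carry out of bit 15 back into bit 0):
  0xF872 + 0xCCD7 = 0x1C549 → wrap carry → 0xC54A
  0xC54A + 0xDBC1 = 0x1A10B → wrap carry → 0xA10C
  0xA10C + 0xED8A = 0x18E96 → wrap carry → 0x8E97
  0x8E97 + 0x8AF3 = 0x1198A → wrap carry → 0x198B
One's-complement sum = 0x198B.
Checksum = ~0x198B & 0xFFFF = 0xE674.

E674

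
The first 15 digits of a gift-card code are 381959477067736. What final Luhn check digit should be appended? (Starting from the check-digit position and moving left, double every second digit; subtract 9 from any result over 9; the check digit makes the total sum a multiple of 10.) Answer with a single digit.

4

Partial digits right→left: 6 3 7 7 6 0 7 7 4 9 5 9 1 8 3
Double every second digit counting from the check-digit position (so the 1st, 3rd, 5th, ... of the partial from the right).
  doubled (with −9 where >9): 3 5 3 5 8 1 2 6 → sum 33
  kept as-is: 3 7 0 7 9 9 8 → sum 43
Total = 33 + 43 = 76.
Check digit = (10 − (76 mod 10)) mod 10 = 4.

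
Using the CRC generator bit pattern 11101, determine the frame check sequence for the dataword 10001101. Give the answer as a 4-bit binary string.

1111

Append 4 zeros: 100011010000. Divide by 11101 (XOR where the leading bit is 1):
  pos 0: 10001 XOR 11101 = 01100
  pos 1: 11001 XOR 11101 = 00100
  pos 3: 10001 XOR 11101 = 01100
  pos 4: 11000 XOR 11101 = 00101
  pos 6: 10100 XOR 11101 = 01001
  pos 7: 10010 XOR 11101 = 01111
Remainder (last 4 bits) = 1111. This is the CRC / FCS.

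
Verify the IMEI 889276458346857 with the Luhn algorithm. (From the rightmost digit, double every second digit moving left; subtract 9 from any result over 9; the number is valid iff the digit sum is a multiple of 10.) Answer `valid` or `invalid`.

From the right, keep odd positions and double even positions (subtract 9 from any doubled value over 9):
  doubled (positions 2,4,...): 1 3 6 1 3 4 7 → sum 25
  kept (positions 1,3,...): 7 8 4 8 4 7 9 8 → sum 55
Total = 80.
80 mod 10 = 0, so the number is valid.

valid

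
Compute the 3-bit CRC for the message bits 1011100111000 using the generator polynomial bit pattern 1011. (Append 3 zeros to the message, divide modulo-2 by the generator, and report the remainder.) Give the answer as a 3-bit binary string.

Append 3 zeros: 1011100111000000. Divide by 1011 (XOR where the leading bit is 1):
  pos 0: 1011 XOR 1011 = 0000
  pos 4: 1001 XOR 1011 = 0010
  pos 6: 1011 XOR 1011 = 0000
Remainder (last 3 bits) = 000. This is the CRC / FCS.

000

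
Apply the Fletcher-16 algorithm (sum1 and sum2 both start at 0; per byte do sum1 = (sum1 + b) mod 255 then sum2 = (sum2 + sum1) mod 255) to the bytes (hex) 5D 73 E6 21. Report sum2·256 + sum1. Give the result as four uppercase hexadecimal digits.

BED8

Running sums (mod 255):
  after byte 0 (5D): sum1=93, sum2=93
  after byte 1 (73): sum1=208, sum2=46
  after byte 2 (E6): sum1=183, sum2=229
  after byte 3 (21): sum1=216, sum2=190
Checksum = sum2·256 + sum1 = 190·256 + 216 = 48856 = 0xBED8.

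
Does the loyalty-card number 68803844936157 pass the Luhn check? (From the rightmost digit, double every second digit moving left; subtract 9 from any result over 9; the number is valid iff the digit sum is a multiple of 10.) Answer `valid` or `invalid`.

invalid

From the right, keep odd positions and double even positions (subtract 9 from any doubled value over 9):
  doubled (positions 2,4,...): 1 3 9 8 6 7 3 → sum 37
  kept (positions 1,3,...): 7 1 3 4 8 0 8 → sum 31
Total = 68.
68 mod 10 = 8, so the number is invalid.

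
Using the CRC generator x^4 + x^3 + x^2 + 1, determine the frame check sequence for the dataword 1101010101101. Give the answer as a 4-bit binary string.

0011

Append 4 zeros: 11010101011010000. Divide by 11101 (XOR where the leading bit is 1):
  pos 0: 11010 XOR 11101 = 00111
  pos 2: 11110 XOR 11101 = 00011
  pos 5: 11101 XOR 11101 = 00000
  pos 10: 10100 XOR 11101 = 01001
  pos 11: 10010 XOR 11101 = 01111
  pos 12: 11110 XOR 11101 = 00011
Remainder (last 4 bits) = 0011. This is the CRC / FCS.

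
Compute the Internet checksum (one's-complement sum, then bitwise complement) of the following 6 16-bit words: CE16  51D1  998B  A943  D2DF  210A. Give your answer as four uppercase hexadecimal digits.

One's-complement addition (fold any carry out of bit 15 back into bit 0):
  0xCE16 + 0x51D1 = 0x11FE7 → wrap carry → 0x1FE8
  0x1FE8 + 0x998B = 0x0B973
  0xB973 + 0xA943 = 0x162B6 → wrap carry → 0x62B7
  0x62B7 + 0xD2DF = 0x13596 → wrap carry → 0x3597
  0x3597 + 0x210A = 0x056A1
One's-complement sum = 0x56A1.
Checksum = ~0x56A1 & 0xFFFF = 0xA95E.

A95E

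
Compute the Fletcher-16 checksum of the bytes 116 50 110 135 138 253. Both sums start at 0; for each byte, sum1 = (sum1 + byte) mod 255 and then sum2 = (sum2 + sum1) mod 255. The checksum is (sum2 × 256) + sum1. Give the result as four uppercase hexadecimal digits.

1925

Running sums (mod 255):
  after byte 0 (116): sum1=116, sum2=116
  after byte 1 (50): sum1=166, sum2=27
  after byte 2 (110): sum1=21, sum2=48
  after byte 3 (135): sum1=156, sum2=204
  after byte 4 (138): sum1=39, sum2=243
  after byte 5 (253): sum1=37, sum2=25
Checksum = sum2·256 + sum1 = 25·256 + 37 = 6437 = 0x1925.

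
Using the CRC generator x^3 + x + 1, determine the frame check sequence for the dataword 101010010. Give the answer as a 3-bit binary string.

Append 3 zeros: 101010010000. Divide by 1011 (XOR where the leading bit is 1):
  pos 0: 1010 XOR 1011 = 0001
  pos 3: 1100 XOR 1011 = 0111
  pos 4: 1111 XOR 1011 = 0100
  pos 5: 1000 XOR 1011 = 0011
  pos 7: 1100 XOR 1011 = 0111
  pos 8: 1110 XOR 1011 = 0101
Remainder (last 3 bits) = 101. This is the CRC / FCS.

101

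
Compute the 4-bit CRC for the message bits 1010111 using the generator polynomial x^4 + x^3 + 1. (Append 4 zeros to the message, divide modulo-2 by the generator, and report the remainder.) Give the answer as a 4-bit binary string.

Append 4 zeros: 10101110000. Divide by 11001 (XOR where the leading bit is 1):
  pos 0: 10101 XOR 11001 = 01100
  pos 1: 11001 XOR 11001 = 00000
  pos 6: 10000 XOR 11001 = 01001
Remainder (last 4 bits) = 1001. This is the CRC / FCS.

1001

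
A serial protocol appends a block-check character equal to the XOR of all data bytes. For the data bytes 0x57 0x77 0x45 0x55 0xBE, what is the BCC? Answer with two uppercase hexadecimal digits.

8E

XOR the bytes together:
  start with 0x57
  0x57 ⊕ 0x77 = 0x20
  0x20 ⊕ 0x45 = 0x65
  0x65 ⊕ 0x55 = 0x30
  0x30 ⊕ 0xBE = 0x8E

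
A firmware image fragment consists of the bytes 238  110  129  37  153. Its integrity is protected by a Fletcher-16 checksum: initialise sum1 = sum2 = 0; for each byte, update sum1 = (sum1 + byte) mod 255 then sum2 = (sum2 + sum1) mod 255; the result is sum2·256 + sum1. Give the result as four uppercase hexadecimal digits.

Running sums (mod 255):
  after byte 0 (238): sum1=238, sum2=238
  after byte 1 (110): sum1=93, sum2=76
  after byte 2 (129): sum1=222, sum2=43
  after byte 3 (37): sum1=4, sum2=47
  after byte 4 (153): sum1=157, sum2=204
Checksum = sum2·256 + sum1 = 204·256 + 157 = 52381 = 0xCC9D.

CC9D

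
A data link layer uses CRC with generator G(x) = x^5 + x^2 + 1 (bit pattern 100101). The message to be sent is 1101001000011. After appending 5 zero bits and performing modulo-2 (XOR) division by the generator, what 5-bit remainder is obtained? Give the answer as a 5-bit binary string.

11101

Append 5 zeros: 110100100001100000. Divide by 100101 (XOR where the leading bit is 1):
  pos 0: 110100 XOR 100101 = 010001
  pos 1: 100011 XOR 100101 = 000110
  pos 4: 110000 XOR 100101 = 010101
  pos 5: 101010 XOR 100101 = 001111
  pos 7: 111111 XOR 100101 = 011010
  pos 8: 110100 XOR 100101 = 010001
  pos 9: 100010 XOR 100101 = 000111
  pos 12: 111000 XOR 100101 = 011101
Remainder (last 5 bits) = 11101. This is the CRC / FCS.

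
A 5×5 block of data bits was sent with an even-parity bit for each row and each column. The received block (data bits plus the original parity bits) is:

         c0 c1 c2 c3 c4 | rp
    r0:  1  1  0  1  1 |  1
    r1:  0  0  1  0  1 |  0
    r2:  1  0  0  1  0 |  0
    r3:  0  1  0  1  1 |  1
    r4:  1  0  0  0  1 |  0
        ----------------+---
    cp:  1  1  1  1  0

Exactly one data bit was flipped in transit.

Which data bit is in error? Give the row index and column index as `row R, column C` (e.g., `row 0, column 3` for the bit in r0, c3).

Recompute each row's even parity and compare to rp:
  r0: data parity 0, sent rp 1 → mismatch
  r1: data parity 0, sent rp 0 → ok
  r2: data parity 0, sent rp 0 → ok
  r3: data parity 1, sent rp 1 → ok
  r4: data parity 0, sent rp 0 → ok
Recompute each column's even parity and compare to cp:
  c0: data parity 1, sent cp 1 → ok
  c1: data parity 0, sent cp 1 → mismatch
  c2: data parity 1, sent cp 1 → ok
  c3: data parity 1, sent cp 1 → ok
  c4: data parity 0, sent cp 0 → ok
Exactly one row (r0) and one column (c1) fail → the flipped bit is at their intersection.

row 0, column 1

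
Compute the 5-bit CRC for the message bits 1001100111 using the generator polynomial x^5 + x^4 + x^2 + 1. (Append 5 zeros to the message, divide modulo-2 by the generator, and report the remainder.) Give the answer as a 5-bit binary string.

Append 5 zeros: 100110011100000. Divide by 110101 (XOR where the leading bit is 1):
  pos 0: 100110 XOR 110101 = 010011
  pos 1: 100110 XOR 110101 = 010011
  pos 2: 100111 XOR 110101 = 010010
  pos 3: 100101 XOR 110101 = 010000
  pos 4: 100001 XOR 110101 = 010100
  pos 5: 101000 XOR 110101 = 011101
  pos 6: 111010 XOR 110101 = 001111
  pos 8: 111100 XOR 110101 = 001001
Remainder (last 5 bits) = 10010. This is the CRC / FCS.

10010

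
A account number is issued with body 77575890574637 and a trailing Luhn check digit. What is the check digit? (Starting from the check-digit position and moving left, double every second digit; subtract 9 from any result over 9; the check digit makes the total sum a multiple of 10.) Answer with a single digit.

Partial digits right→left: 7 3 6 4 7 5 0 9 8 5 7 5 7 7
Double every second digit counting from the check-digit position (so the 1st, 3rd, 5th, ... of the partial from the right).
  doubled (with −9 where >9): 5 3 5 0 7 5 5 → sum 30
  kept as-is: 3 4 5 9 5 5 7 → sum 38
Total = 30 + 38 = 68.
Check digit = (10 − (68 mod 10)) mod 10 = 2.

2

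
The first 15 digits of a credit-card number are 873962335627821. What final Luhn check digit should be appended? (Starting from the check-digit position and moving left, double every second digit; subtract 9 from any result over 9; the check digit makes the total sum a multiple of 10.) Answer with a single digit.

Partial digits right→left: 1 2 8 7 2 6 5 3 3 2 6 9 3 7 8
Double every second digit counting from the check-digit position (so the 1st, 3rd, 5th, ... of the partial from the right).
  doubled (with −9 where >9): 2 7 4 1 6 3 6 7 → sum 36
  kept as-is: 2 7 6 3 2 9 7 → sum 36
Total = 36 + 36 = 72.
Check digit = (10 − (72 mod 10)) mod 10 = 8.

8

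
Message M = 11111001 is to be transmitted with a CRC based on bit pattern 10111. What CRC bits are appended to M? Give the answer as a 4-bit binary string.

Append 4 zeros: 111110010000. Divide by 10111 (XOR where the leading bit is 1):
  pos 0: 11111 XOR 10111 = 01000
  pos 1: 10000 XOR 10111 = 00111
  pos 3: 11101 XOR 10111 = 01010
  pos 4: 10100 XOR 10111 = 00011
  pos 7: 11000 XOR 10111 = 01111
Remainder (last 4 bits) = 1111. This is the CRC / FCS.

1111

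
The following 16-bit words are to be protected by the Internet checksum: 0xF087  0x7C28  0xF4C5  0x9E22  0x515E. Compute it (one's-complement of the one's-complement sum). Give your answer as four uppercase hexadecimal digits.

AF08

One's-complement addition (fold any carry out of bit 15 back into bit 0):
  0xF087 + 0x7C28 = 0x16CAF → wrap carry → 0x6CB0
  0x6CB0 + 0xF4C5 = 0x16175 → wrap carry → 0x6176
  0x6176 + 0x9E22 = 0x0FF98
  0xFF98 + 0x515E = 0x150F6 → wrap carry → 0x50F7
One's-complement sum = 0x50F7.
Checksum = ~0x50F7 & 0xFFFF = 0xAF08.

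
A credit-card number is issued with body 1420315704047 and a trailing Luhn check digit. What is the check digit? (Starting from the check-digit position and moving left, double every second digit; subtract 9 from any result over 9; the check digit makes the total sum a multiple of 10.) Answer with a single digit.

2

Partial digits right→left: 7 4 0 4 0 7 5 1 3 0 2 4 1
Double every second digit counting from the check-digit position (so the 1st, 3rd, 5th, ... of the partial from the right).
  doubled (with −9 where >9): 5 0 0 1 6 4 2 → sum 18
  kept as-is: 4 4 7 1 0 4 → sum 20
Total = 18 + 20 = 38.
Check digit = (10 − (38 mod 10)) mod 10 = 2.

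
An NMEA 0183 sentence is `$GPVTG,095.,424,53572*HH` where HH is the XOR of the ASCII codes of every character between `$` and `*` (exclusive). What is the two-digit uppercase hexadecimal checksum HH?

XOR the ASCII codes of the payload characters:
  'G' = 0x47 → acc = 0x47
  'P' = 0x50 → acc = 0x17
  'V' = 0x56 → acc = 0x41
  'T' = 0x54 → acc = 0x15
  'G' = 0x47 → acc = 0x52
  ',' = 0x2C → acc = 0x7E
  '0' = 0x30 → acc = 0x4E
  '9' = 0x39 → acc = 0x77
  '5' = 0x35 → acc = 0x42
  '.' = 0x2E → acc = 0x6C
  ',' = 0x2C → acc = 0x40
  '4' = 0x34 → acc = 0x74
  '2' = 0x32 → acc = 0x46
  '4' = 0x34 → acc = 0x72
  ',' = 0x2C → acc = 0x5E
  '5' = 0x35 → acc = 0x6B
  '3' = 0x33 → acc = 0x58
  '5' = 0x35 → acc = 0x6D
  '7' = 0x37 → acc = 0x5A
  '2' = 0x32 → acc = 0x68
Checksum = 0x68.

68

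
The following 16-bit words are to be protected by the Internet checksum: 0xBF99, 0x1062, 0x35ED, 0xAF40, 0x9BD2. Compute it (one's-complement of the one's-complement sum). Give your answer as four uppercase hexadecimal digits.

AF03

One's-complement addition (fold any carry out of bit 15 back into bit 0):
  0xBF99 + 0x1062 = 0x0CFFB
  0xCFFB + 0x35ED = 0x105E8 → wrap carry → 0x05E9
  0x05E9 + 0xAF40 = 0x0B529
  0xB529 + 0x9BD2 = 0x150FB → wrap carry → 0x50FC
One's-complement sum = 0x50FC.
Checksum = ~0x50FC & 0xFFFF = 0xAF03.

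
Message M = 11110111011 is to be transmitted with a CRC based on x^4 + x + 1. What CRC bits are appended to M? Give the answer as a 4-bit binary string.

Append 4 zeros: 111101110110000. Divide by 10011 (XOR where the leading bit is 1):
  pos 0: 11110 XOR 10011 = 01101
  pos 1: 11011 XOR 10011 = 01000
  pos 2: 10001 XOR 10011 = 00010
  pos 5: 10101 XOR 10011 = 00110
  pos 7: 11010 XOR 10011 = 01001
  pos 8: 10010 XOR 10011 = 00001
Remainder (last 4 bits) = 0100. This is the CRC / FCS.

0100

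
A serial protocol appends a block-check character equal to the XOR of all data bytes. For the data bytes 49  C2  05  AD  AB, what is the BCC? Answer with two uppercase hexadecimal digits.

88

XOR the bytes together:
  start with 0x49
  0x49 ⊕ 0xC2 = 0x8B
  0x8B ⊕ 0x05 = 0x8E
  0x8E ⊕ 0xAD = 0x23
  0x23 ⊕ 0xAB = 0x88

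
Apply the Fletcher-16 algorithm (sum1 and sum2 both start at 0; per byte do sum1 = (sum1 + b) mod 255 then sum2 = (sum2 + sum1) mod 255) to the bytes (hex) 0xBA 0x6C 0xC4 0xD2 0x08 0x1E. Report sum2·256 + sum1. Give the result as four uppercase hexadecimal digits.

Running sums (mod 255):
  after byte 0 (0xBA): sum1=186, sum2=186
  after byte 1 (0x6C): sum1=39, sum2=225
  after byte 2 (0xC4): sum1=235, sum2=205
  after byte 3 (0xD2): sum1=190, sum2=140
  after byte 4 (0x08): sum1=198, sum2=83
  after byte 5 (0x1E): sum1=228, sum2=56
Checksum = sum2·256 + sum1 = 56·256 + 228 = 14564 = 0x38E4.

38E4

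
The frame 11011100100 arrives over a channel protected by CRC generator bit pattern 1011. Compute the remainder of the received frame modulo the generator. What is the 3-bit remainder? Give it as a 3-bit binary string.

Modulo-2 division of 11011100100 by 1011:
  pos 0: 1101 XOR 1011 = 0110
  pos 1: 1101 XOR 1011 = 0110
  pos 2: 1101 XOR 1011 = 0110
  pos 3: 1100 XOR 1011 = 0111
  pos 4: 1110 XOR 1011 = 0101
  pos 5: 1011 XOR 1011 = 0000
Remainder = 000 (zero — the frame passes the CRC check).

000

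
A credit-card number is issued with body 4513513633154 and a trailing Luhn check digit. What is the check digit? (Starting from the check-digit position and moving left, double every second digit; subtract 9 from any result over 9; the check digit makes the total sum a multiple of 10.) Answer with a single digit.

Partial digits right→left: 4 5 1 3 3 6 3 1 5 3 1 5 4
Double every second digit counting from the check-digit position (so the 1st, 3rd, 5th, ... of the partial from the right).
  doubled (with −9 where >9): 8 2 6 6 1 2 8 → sum 33
  kept as-is: 5 3 6 1 3 5 → sum 23
Total = 33 + 23 = 56.
Check digit = (10 − (56 mod 10)) mod 10 = 4.

4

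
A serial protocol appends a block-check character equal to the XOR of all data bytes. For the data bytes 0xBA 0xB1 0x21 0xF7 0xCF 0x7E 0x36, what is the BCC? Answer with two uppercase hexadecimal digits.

5A

XOR the bytes together:
  start with 0xBA
  0xBA ⊕ 0xB1 = 0x0B
  0x0B ⊕ 0x21 = 0x2A
  0x2A ⊕ 0xF7 = 0xDD
  0xDD ⊕ 0xCF = 0x12
  0x12 ⊕ 0x7E = 0x6C
  0x6C ⊕ 0x36 = 0x5A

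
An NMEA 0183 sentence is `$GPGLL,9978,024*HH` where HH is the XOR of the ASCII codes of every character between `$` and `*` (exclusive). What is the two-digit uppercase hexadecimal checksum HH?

69

XOR the ASCII codes of the payload characters:
  'G' = 0x47 → acc = 0x47
  'P' = 0x50 → acc = 0x17
  'G' = 0x47 → acc = 0x50
  'L' = 0x4C → acc = 0x1C
  'L' = 0x4C → acc = 0x50
  ',' = 0x2C → acc = 0x7C
  '9' = 0x39 → acc = 0x45
  '9' = 0x39 → acc = 0x7C
  '7' = 0x37 → acc = 0x4B
  '8' = 0x38 → acc = 0x73
  ',' = 0x2C → acc = 0x5F
  '0' = 0x30 → acc = 0x6F
  '2' = 0x32 → acc = 0x5D
  '4' = 0x34 → acc = 0x69
Checksum = 0x69.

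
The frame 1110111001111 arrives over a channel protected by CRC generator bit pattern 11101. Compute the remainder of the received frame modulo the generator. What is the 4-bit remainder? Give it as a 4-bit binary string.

Modulo-2 division of 1110111001111 by 11101:
  pos 0: 11101 XOR 11101 = 00000
  pos 5: 11001 XOR 11101 = 00100
  pos 7: 10011 XOR 11101 = 01110
  pos 8: 11101 XOR 11101 = 00000
Remainder = 0000 (zero — the frame passes the CRC check).

0000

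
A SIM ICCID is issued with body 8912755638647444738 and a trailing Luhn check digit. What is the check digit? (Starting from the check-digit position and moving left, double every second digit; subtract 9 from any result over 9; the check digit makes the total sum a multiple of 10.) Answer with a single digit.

Partial digits right→left: 8 3 7 4 4 4 7 4 6 8 3 6 5 5 7 2 1 9 8
Double every second digit counting from the check-digit position (so the 1st, 3rd, 5th, ... of the partial from the right).
  doubled (with −9 where >9): 7 5 8 5 3 6 1 5 2 7 → sum 49
  kept as-is: 3 4 4 4 8 6 5 2 9 → sum 45
Total = 49 + 45 = 94.
Check digit = (10 − (94 mod 10)) mod 10 = 6.

6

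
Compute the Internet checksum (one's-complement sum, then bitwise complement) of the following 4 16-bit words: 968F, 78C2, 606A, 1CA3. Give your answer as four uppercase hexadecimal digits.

73A0

One's-complement addition (fold any carry out of bit 15 back into bit 0):
  0x968F + 0x78C2 = 0x10F51 → wrap carry → 0x0F52
  0x0F52 + 0x606A = 0x06FBC
  0x6FBC + 0x1CA3 = 0x08C5F
One's-complement sum = 0x8C5F.
Checksum = ~0x8C5F & 0xFFFF = 0x73A0.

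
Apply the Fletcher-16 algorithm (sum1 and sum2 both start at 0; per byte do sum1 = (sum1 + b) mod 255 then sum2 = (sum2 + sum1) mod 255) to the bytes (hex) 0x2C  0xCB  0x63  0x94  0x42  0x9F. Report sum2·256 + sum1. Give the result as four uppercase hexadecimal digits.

Running sums (mod 255):
  after byte 0 (0x2C): sum1=44, sum2=44
  after byte 1 (0xCB): sum1=247, sum2=36
  after byte 2 (0x63): sum1=91, sum2=127
  after byte 3 (0x94): sum1=239, sum2=111
  after byte 4 (0x42): sum1=50, sum2=161
  after byte 5 (0x9F): sum1=209, sum2=115
Checksum = sum2·256 + sum1 = 115·256 + 209 = 29649 = 0x73D1.

73D1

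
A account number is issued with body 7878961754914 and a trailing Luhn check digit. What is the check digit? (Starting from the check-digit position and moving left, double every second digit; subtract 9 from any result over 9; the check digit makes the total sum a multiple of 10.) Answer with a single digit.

7

Partial digits right→left: 4 1 9 4 5 7 1 6 9 8 7 8 7
Double every second digit counting from the check-digit position (so the 1st, 3rd, 5th, ... of the partial from the right).
  doubled (with −9 where >9): 8 9 1 2 9 5 5 → sum 39
  kept as-is: 1 4 7 6 8 8 → sum 34
Total = 39 + 34 = 73.
Check digit = (10 − (73 mod 10)) mod 10 = 7.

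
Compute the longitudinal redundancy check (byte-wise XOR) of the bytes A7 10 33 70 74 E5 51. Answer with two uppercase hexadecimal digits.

34

XOR the bytes together:
  start with 0xA7
  0xA7 ⊕ 0x10 = 0xB7
  0xB7 ⊕ 0x33 = 0x84
  0x84 ⊕ 0x70 = 0xF4
  0xF4 ⊕ 0x74 = 0x80
  0x80 ⊕ 0xE5 = 0x65
  0x65 ⊕ 0x51 = 0x34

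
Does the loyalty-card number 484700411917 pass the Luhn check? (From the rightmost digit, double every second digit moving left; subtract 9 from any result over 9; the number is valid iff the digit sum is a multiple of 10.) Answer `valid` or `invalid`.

From the right, keep odd positions and double even positions (subtract 9 from any doubled value over 9):
  doubled (positions 2,4,...): 2 2 8 0 8 8 → sum 28
  kept (positions 1,3,...): 7 9 1 0 7 8 → sum 32
Total = 60.
60 mod 10 = 0, so the number is valid.

valid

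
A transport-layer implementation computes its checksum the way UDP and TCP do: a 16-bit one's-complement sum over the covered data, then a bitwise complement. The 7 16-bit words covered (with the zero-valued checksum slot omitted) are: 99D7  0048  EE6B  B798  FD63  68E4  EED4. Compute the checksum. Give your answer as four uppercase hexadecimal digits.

One's-complement addition (fold any carry out of bit 15 back into bit 0):
  0x99D7 + 0x0048 = 0x09A1F
  0x9A1F + 0xEE6B = 0x1888A → wrap carry → 0x888B
  0x888B + 0xB798 = 0x14023 → wrap carry → 0x4024
  0x4024 + 0xFD63 = 0x13D87 → wrap carry → 0x3D88
  0x3D88 + 0x68E4 = 0x0A66C
  0xA66C + 0xEED4 = 0x19540 → wrap carry → 0x9541
One's-complement sum = 0x9541.
Checksum = ~0x9541 & 0xFFFF = 0x6ABE.

6ABE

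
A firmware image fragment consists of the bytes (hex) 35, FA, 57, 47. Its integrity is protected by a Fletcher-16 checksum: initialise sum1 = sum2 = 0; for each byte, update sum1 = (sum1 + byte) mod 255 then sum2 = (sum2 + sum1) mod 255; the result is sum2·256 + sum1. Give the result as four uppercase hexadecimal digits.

Running sums (mod 255):
  after byte 0 (35): sum1=53, sum2=53
  after byte 1 (FA): sum1=48, sum2=101
  after byte 2 (57): sum1=135, sum2=236
  after byte 3 (47): sum1=206, sum2=187
Checksum = sum2·256 + sum1 = 187·256 + 206 = 48078 = 0xBBCE.

BBCE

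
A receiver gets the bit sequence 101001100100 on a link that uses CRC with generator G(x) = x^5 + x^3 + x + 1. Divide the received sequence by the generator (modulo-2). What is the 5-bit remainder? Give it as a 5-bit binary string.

Modulo-2 division of 101001100100 by 101011:
  pos 0: 101001 XOR 101011 = 000010
  pos 4: 101001 XOR 101011 = 000010
Remainder = 01000 (nonzero — an error is detected).

01000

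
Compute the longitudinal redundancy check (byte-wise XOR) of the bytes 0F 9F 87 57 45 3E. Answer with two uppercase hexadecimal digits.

XOR the bytes together:
  start with 0x0F
  0x0F ⊕ 0x9F = 0x90
  0x90 ⊕ 0x87 = 0x17
  0x17 ⊕ 0x57 = 0x40
  0x40 ⊕ 0x45 = 0x05
  0x05 ⊕ 0x3E = 0x3B

3B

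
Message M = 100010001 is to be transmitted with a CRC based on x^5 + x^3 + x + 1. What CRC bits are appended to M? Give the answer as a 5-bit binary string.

01000

Append 5 zeros: 10001000100000. Divide by 101011 (XOR where the leading bit is 1):
  pos 0: 100010 XOR 101011 = 001001
  pos 2: 100100 XOR 101011 = 001111
  pos 4: 111110 XOR 101011 = 010101
  pos 5: 101010 XOR 101011 = 000001
Remainder (last 5 bits) = 01000. This is the CRC / FCS.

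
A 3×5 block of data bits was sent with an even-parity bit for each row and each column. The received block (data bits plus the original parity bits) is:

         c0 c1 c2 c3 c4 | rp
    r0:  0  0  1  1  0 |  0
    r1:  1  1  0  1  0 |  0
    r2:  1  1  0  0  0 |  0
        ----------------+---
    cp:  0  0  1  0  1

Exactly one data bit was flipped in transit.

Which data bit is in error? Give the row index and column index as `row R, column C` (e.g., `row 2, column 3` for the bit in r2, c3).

Recompute each row's even parity and compare to rp:
  r0: data parity 0, sent rp 0 → ok
  r1: data parity 1, sent rp 0 → mismatch
  r2: data parity 0, sent rp 0 → ok
Recompute each column's even parity and compare to cp:
  c0: data parity 0, sent cp 0 → ok
  c1: data parity 0, sent cp 0 → ok
  c2: data parity 1, sent cp 1 → ok
  c3: data parity 0, sent cp 0 → ok
  c4: data parity 0, sent cp 1 → mismatch
Exactly one row (r1) and one column (c4) fail → the flipped bit is at their intersection.

row 1, column 4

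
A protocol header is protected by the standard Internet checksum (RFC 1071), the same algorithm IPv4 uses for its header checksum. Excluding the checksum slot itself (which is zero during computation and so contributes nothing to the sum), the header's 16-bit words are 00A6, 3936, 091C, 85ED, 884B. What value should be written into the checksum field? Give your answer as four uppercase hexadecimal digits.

AECE

One's-complement addition (fold any carry out of bit 15 back into bit 0):
  0x00A6 + 0x3936 = 0x039DC
  0x39DC + 0x091C = 0x042F8
  0x42F8 + 0x85ED = 0x0C8E5
  0xC8E5 + 0x884B = 0x15130 → wrap carry → 0x5131
One's-complement sum = 0x5131.
Checksum = ~0x5131 & 0xFFFF = 0xAECE.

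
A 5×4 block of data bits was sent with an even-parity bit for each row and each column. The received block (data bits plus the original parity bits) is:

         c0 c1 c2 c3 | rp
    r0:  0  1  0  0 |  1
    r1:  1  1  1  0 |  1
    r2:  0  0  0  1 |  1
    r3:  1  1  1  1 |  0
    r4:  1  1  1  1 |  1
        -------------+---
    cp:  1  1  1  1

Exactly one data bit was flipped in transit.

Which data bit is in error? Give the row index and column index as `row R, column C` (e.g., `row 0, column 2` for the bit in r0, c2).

Recompute each row's even parity and compare to rp:
  r0: data parity 1, sent rp 1 → ok
  r1: data parity 1, sent rp 1 → ok
  r2: data parity 1, sent rp 1 → ok
  r3: data parity 0, sent rp 0 → ok
  r4: data parity 0, sent rp 1 → mismatch
Recompute each column's even parity and compare to cp:
  c0: data parity 1, sent cp 1 → ok
  c1: data parity 0, sent cp 1 → mismatch
  c2: data parity 1, sent cp 1 → ok
  c3: data parity 1, sent cp 1 → ok
Exactly one row (r4) and one column (c1) fail → the flipped bit is at their intersection.

row 4, column 1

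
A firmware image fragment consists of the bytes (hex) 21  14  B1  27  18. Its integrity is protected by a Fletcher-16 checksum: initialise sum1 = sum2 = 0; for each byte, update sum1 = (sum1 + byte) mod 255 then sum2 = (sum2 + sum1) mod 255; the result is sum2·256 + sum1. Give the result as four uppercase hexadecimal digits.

Running sums (mod 255):
  after byte 0 (21): sum1=33, sum2=33
  after byte 1 (14): sum1=53, sum2=86
  after byte 2 (B1): sum1=230, sum2=61
  after byte 3 (27): sum1=14, sum2=75
  after byte 4 (18): sum1=38, sum2=113
Checksum = sum2·256 + sum1 = 113·256 + 38 = 28966 = 0x7126.

7126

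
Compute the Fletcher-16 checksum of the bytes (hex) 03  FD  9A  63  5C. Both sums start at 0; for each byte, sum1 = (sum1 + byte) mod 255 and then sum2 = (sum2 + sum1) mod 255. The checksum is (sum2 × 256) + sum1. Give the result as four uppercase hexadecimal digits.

Running sums (mod 255):
  after byte 0 (03): sum1=3, sum2=3
  after byte 1 (FD): sum1=1, sum2=4
  after byte 2 (9A): sum1=155, sum2=159
  after byte 3 (63): sum1=254, sum2=158
  after byte 4 (5C): sum1=91, sum2=249
Checksum = sum2·256 + sum1 = 249·256 + 91 = 63835 = 0xF95B.

F95B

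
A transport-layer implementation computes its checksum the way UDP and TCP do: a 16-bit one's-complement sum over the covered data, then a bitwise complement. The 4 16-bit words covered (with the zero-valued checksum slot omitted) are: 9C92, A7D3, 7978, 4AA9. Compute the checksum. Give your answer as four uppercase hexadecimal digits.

One's-complement addition (fold any carry out of bit 15 back into bit 0):
  0x9C92 + 0xA7D3 = 0x14465 → wrap carry → 0x4466
  0x4466 + 0x7978 = 0x0BDDE
  0xBDDE + 0x4AA9 = 0x10887 → wrap carry → 0x0888
One's-complement sum = 0x0888.
Checksum = ~0x0888 & 0xFFFF = 0xF777.

F777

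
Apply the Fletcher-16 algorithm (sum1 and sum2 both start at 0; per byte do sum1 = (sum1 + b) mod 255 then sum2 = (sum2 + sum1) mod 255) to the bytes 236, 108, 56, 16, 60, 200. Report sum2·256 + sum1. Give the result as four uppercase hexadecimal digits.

FDA6

Running sums (mod 255):
  after byte 0 (236): sum1=236, sum2=236
  after byte 1 (108): sum1=89, sum2=70
  after byte 2 (56): sum1=145, sum2=215
  after byte 3 (16): sum1=161, sum2=121
  after byte 4 (60): sum1=221, sum2=87
  after byte 5 (200): sum1=166, sum2=253
Checksum = sum2·256 + sum1 = 253·256 + 166 = 64934 = 0xFDA6.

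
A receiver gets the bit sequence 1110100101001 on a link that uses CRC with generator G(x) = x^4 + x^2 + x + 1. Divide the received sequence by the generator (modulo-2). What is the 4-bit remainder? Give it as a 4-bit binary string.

0100

Modulo-2 division of 1110100101001 by 10111:
  pos 0: 11101 XOR 10111 = 01010
  pos 1: 10100 XOR 10111 = 00011
  pos 4: 11010 XOR 10111 = 01101
  pos 5: 11011 XOR 10111 = 01100
  pos 6: 11000 XOR 10111 = 01111
  pos 7: 11110 XOR 10111 = 01001
  pos 8: 10011 XOR 10111 = 00100
Remainder = 0100 (nonzero — an error is detected).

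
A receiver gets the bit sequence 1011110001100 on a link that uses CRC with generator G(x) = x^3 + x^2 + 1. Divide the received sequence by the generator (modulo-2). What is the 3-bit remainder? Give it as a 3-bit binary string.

000

Modulo-2 division of 1011110001100 by 1101:
  pos 0: 1011 XOR 1101 = 0110
  pos 1: 1101 XOR 1101 = 0000
  pos 5: 1000 XOR 1101 = 0101
  pos 6: 1011 XOR 1101 = 0110
  pos 7: 1101 XOR 1101 = 0000
Remainder = 000 (zero — the frame passes the CRC check).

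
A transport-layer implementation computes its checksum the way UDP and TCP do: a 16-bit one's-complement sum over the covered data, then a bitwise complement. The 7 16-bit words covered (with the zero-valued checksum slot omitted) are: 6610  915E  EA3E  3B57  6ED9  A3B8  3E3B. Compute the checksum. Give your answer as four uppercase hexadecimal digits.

One's-complement addition (fold any carry out of bit 15 back into bit 0):
  0x6610 + 0x915E = 0x0F76E
  0xF76E + 0xEA3E = 0x1E1AC → wrap carry → 0xE1AD
  0xE1AD + 0x3B57 = 0x11D04 → wrap carry → 0x1D05
  0x1D05 + 0x6ED9 = 0x08BDE
  0x8BDE + 0xA3B8 = 0x12F96 → wrap carry → 0x2F97
  0x2F97 + 0x3E3B = 0x06DD2
One's-complement sum = 0x6DD2.
Checksum = ~0x6DD2 & 0xFFFF = 0x922D.

922D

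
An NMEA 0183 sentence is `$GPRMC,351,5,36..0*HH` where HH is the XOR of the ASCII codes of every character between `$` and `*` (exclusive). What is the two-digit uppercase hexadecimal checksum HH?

50

XOR the ASCII codes of the payload characters:
  'G' = 0x47 → acc = 0x47
  'P' = 0x50 → acc = 0x17
  'R' = 0x52 → acc = 0x45
  'M' = 0x4D → acc = 0x08
  'C' = 0x43 → acc = 0x4B
  ',' = 0x2C → acc = 0x67
  '3' = 0x33 → acc = 0x54
  '5' = 0x35 → acc = 0x61
  '1' = 0x31 → acc = 0x50
  ',' = 0x2C → acc = 0x7C
  '5' = 0x35 → acc = 0x49
  ',' = 0x2C → acc = 0x65
  '3' = 0x33 → acc = 0x56
  '6' = 0x36 → acc = 0x60
  '.' = 0x2E → acc = 0x4E
  '.' = 0x2E → acc = 0x60
  '0' = 0x30 → acc = 0x50
Checksum = 0x50.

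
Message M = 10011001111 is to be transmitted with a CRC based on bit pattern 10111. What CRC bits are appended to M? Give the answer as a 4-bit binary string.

1101

Append 4 zeros: 100110011110000. Divide by 10111 (XOR where the leading bit is 1):
  pos 0: 10011 XOR 10111 = 00100
  pos 2: 10000 XOR 10111 = 00111
  pos 4: 11111 XOR 10111 = 01000
  pos 5: 10001 XOR 10111 = 00110
  pos 7: 11010 XOR 10111 = 01101
  pos 8: 11010 XOR 10111 = 01101
  pos 9: 11010 XOR 10111 = 01101
  pos 10: 11010 XOR 10111 = 01101
Remainder (last 4 bits) = 1101. This is the CRC / FCS.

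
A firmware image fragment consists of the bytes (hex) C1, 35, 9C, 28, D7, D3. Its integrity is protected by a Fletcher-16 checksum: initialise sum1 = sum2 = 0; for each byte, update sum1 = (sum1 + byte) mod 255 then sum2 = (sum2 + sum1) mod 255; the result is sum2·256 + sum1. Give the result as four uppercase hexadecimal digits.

0367

Running sums (mod 255):
  after byte 0 (C1): sum1=193, sum2=193
  after byte 1 (35): sum1=246, sum2=184
  after byte 2 (9C): sum1=147, sum2=76
  after byte 3 (28): sum1=187, sum2=8
  after byte 4 (D7): sum1=147, sum2=155
  after byte 5 (D3): sum1=103, sum2=3
Checksum = sum2·256 + sum1 = 3·256 + 103 = 871 = 0x0367.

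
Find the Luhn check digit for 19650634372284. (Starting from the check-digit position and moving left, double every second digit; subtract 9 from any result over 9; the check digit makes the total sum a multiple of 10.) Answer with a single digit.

Partial digits right→left: 4 8 2 2 7 3 4 3 6 0 5 6 9 1
Double every second digit counting from the check-digit position (so the 1st, 3rd, 5th, ... of the partial from the right).
  doubled (with −9 where >9): 8 4 5 8 3 1 9 → sum 38
  kept as-is: 8 2 3 3 0 6 1 → sum 23
Total = 38 + 23 = 61.
Check digit = (10 − (61 mod 10)) mod 10 = 9.

9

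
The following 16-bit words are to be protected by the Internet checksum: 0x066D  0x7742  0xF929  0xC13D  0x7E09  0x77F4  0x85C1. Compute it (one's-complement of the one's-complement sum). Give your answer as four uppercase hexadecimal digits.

4C29

One's-complement addition (fold any carry out of bit 15 back into bit 0):
  0x066D + 0x7742 = 0x07DAF
  0x7DAF + 0xF929 = 0x176D8 → wrap carry → 0x76D9
  0x76D9 + 0xC13D = 0x13816 → wrap carry → 0x3817
  0x3817 + 0x7E09 = 0x0B620
  0xB620 + 0x77F4 = 0x12E14 → wrap carry → 0x2E15
  0x2E15 + 0x85C1 = 0x0B3D6
One's-complement sum = 0xB3D6.
Checksum = ~0xB3D6 & 0xFFFF = 0x4C29.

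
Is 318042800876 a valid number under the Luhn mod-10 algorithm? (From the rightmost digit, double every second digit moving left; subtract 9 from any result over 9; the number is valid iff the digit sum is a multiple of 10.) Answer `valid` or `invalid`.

valid

From the right, keep odd positions and double even positions (subtract 9 from any doubled value over 9):
  doubled (positions 2,4,...): 5 0 7 8 7 6 → sum 33
  kept (positions 1,3,...): 6 8 0 2 0 1 → sum 17
Total = 50.
50 mod 10 = 0, so the number is valid.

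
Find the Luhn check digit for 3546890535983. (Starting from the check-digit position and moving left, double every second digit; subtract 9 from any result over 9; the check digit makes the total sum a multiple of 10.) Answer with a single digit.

Partial digits right→left: 3 8 9 5 3 5 0 9 8 6 4 5 3
Double every second digit counting from the check-digit position (so the 1st, 3rd, 5th, ... of the partial from the right).
  doubled (with −9 where >9): 6 9 6 0 7 8 6 → sum 42
  kept as-is: 8 5 5 9 6 5 → sum 38
Total = 42 + 38 = 80.
Check digit = (10 − (80 mod 10)) mod 10 = 0.

0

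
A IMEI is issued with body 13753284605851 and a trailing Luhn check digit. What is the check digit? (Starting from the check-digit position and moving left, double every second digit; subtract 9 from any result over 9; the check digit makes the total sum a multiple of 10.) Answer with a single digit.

7

Partial digits right→left: 1 5 8 5 0 6 4 8 2 3 5 7 3 1
Double every second digit counting from the check-digit position (so the 1st, 3rd, 5th, ... of the partial from the right).
  doubled (with −9 where >9): 2 7 0 8 4 1 6 → sum 28
  kept as-is: 5 5 6 8 3 7 1 → sum 35
Total = 28 + 35 = 63.
Check digit = (10 − (63 mod 10)) mod 10 = 7.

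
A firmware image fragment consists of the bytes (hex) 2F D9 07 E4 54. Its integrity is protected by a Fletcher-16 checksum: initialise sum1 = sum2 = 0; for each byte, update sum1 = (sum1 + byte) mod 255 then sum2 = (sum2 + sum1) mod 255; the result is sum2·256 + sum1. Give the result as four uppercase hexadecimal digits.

Running sums (mod 255):
  after byte 0 (2F): sum1=47, sum2=47
  after byte 1 (D9): sum1=9, sum2=56
  after byte 2 (07): sum1=16, sum2=72
  after byte 3 (E4): sum1=244, sum2=61
  after byte 4 (54): sum1=73, sum2=134
Checksum = sum2·256 + sum1 = 134·256 + 73 = 34377 = 0x8649.

8649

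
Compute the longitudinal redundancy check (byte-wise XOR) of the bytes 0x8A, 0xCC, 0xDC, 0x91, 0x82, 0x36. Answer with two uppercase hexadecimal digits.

XOR the bytes together:
  start with 0x8A
  0x8A ⊕ 0xCC = 0x46
  0x46 ⊕ 0xDC = 0x9A
  0x9A ⊕ 0x91 = 0x0B
  0x0B ⊕ 0x82 = 0x89
  0x89 ⊕ 0x36 = 0xBF

BF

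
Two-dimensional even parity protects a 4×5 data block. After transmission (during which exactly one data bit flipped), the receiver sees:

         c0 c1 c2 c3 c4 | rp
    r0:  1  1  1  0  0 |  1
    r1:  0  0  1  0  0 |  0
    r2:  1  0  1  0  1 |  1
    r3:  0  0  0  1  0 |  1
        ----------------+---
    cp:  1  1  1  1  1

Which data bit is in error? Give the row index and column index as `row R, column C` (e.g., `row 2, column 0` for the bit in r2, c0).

row 1, column 0

Recompute each row's even parity and compare to rp:
  r0: data parity 1, sent rp 1 → ok
  r1: data parity 1, sent rp 0 → mismatch
  r2: data parity 1, sent rp 1 → ok
  r3: data parity 1, sent rp 1 → ok
Recompute each column's even parity and compare to cp:
  c0: data parity 0, sent cp 1 → mismatch
  c1: data parity 1, sent cp 1 → ok
  c2: data parity 1, sent cp 1 → ok
  c3: data parity 1, sent cp 1 → ok
  c4: data parity 1, sent cp 1 → ok
Exactly one row (r1) and one column (c0) fail → the flipped bit is at their intersection.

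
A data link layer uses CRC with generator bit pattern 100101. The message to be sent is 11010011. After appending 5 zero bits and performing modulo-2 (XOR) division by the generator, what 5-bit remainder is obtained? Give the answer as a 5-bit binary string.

11100

Append 5 zeros: 1101001100000. Divide by 100101 (XOR where the leading bit is 1):
  pos 0: 110100 XOR 100101 = 010001
  pos 1: 100011 XOR 100101 = 000110
  pos 4: 110100 XOR 100101 = 010001
  pos 5: 100010 XOR 100101 = 000111
Remainder (last 5 bits) = 11100. This is the CRC / FCS.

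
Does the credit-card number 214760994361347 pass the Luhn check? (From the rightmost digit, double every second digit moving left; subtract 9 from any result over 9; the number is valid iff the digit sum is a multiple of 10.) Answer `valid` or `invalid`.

invalid

From the right, keep odd positions and double even positions (subtract 9 from any doubled value over 9):
  doubled (positions 2,4,...): 8 2 6 9 0 5 2 → sum 32
  kept (positions 1,3,...): 7 3 6 4 9 6 4 2 → sum 41
Total = 73.
73 mod 10 = 3, so the number is invalid.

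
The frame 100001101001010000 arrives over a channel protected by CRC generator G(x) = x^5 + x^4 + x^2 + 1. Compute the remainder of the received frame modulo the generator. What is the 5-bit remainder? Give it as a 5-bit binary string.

00000

Modulo-2 division of 100001101001010000 by 110101:
  pos 0: 100001 XOR 110101 = 010100
  pos 1: 101001 XOR 110101 = 011100
  pos 2: 111000 XOR 110101 = 001101
  pos 4: 110110 XOR 110101 = 000011
  pos 8: 110101 XOR 110101 = 000000
Remainder = 00000 (zero — the frame passes the CRC check).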